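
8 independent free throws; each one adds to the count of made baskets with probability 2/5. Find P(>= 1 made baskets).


P(at least one) = 1 - P(none)
P(none) = (1 - 2/5)^8 = (3/5)^8 = 6561/390625
P(at least one) = 1 - 6561/390625 = 384064/390625

384064/390625


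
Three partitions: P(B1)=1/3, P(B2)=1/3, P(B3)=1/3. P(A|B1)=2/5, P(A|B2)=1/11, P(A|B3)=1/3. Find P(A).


P(A) = P(A|B1)P(B1) + P(A|B2)P(B2) + P(A|B3)P(B3)
= 2/5*1/3 + 1/11*1/3 + 1/3*1/3
= 2/15 + 1/33 + 1/9 = 136/495

136/495


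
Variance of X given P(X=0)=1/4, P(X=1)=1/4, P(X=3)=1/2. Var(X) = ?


E[X] = 7/4, E[X^2] = 19/4
Var(X) = E[X^2] - (E[X])^2 = 19/4 - (7/4)^2 = 27/16

27/16


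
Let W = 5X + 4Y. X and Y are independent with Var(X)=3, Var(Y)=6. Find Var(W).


Independence => Cov(X,Y)=0
Var(5X + 4Y) = 5^2*Var(X) + 4^2*Var(Y)
= 25*3 + 16*6 = 171

171


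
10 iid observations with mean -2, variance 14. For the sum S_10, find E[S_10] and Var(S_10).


E[S_n] = n*mu = 10*-2 = -20
Var(S_n) = n*sigma^2 = 10*14 = 140

E[S_10]=-20, Var(S_10)=140


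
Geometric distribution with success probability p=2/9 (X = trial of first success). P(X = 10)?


P(X=10) = (1-p)^9 * p = (7/9)^9 * 2/9
= 40353607/387420489 * 2/9 = 80707214/3486784401

80707214/3486784401


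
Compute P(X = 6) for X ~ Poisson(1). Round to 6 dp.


P(X=6) = e^(-1) * 1^6 / 6!
≈ 0.3678794412 * 1 / 720
≈ 0.000511

0.000511


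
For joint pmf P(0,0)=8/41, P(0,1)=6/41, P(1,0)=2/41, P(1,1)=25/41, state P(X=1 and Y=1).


Read from table: P(X=1, Y=1) = 25/41

25/41


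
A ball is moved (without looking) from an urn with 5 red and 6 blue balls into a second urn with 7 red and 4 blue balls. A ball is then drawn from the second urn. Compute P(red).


P(transfer red) = 5/11; P(transfer blue) = 6/11
If red transferred: Urn II has 8 red of 12, so P(red|red moved) = 2/3
If blue transferred: Urn II has 7 red of 12, so P(red|blue moved) = 7/12
By total probability: P(red) = 5/11*2/3 + 6/11*7/12 = 41/66

41/66


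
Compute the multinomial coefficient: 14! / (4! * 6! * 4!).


14! = 87178291200
Denominator: 4!=24 * 6!=720 * 4!=24
Coefficient = 87178291200 / 414720 = 210210

210210


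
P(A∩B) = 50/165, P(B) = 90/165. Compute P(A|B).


P(A|B) = P(A∩B)/P(B) = (50/165)/(90/165) = 50/90 = 5/9

5/9


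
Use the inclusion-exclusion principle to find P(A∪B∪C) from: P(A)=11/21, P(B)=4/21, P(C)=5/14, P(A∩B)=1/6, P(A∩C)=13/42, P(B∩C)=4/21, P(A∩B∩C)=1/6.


P(A∪B∪C) = P(A)+P(B)+P(C) - P(AB)-P(AC)-P(BC) + P(ABC)
= 11/21+4/21+5/14 - 1/6-13/42-4/21 + 1/6
= 4/7

4/7


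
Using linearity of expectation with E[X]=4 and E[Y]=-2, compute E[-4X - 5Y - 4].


E[-4X - 5Y - 4] = -4*E[X] - 5*E[Y] - 4
= (-4)*(4) + (-5)*(-2) + (-4)
= -16 + 10 - 4 = -10

-10


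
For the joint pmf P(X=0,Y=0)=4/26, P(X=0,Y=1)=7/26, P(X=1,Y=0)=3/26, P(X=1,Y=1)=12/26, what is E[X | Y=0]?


P(Y=0) = 7/26
E[X|Y=0] = (0*4 + 1*3)/7 = 3/7

3/7


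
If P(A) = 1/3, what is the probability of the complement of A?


P(A') = 1 - P(A) = 1 - 1/3 = 2/3

2/3


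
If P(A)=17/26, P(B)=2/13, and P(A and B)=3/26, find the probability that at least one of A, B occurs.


P(A∪B) = P(A) + P(B) - P(A∩B)
= 17/26 + 2/13 - 3/26 = 9/13

9/13


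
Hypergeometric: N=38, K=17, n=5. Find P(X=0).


P(X=0) = C(17,0)*C(21,5) / C(38,5)
= 1*20349 / 501942
= 20349/501942 = 3/74

3/74


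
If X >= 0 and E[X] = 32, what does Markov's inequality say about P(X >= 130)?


Markov: P(X >= a) <= E[X]/a
P(X >= 130) <= 32/130 = 16/65

16/65


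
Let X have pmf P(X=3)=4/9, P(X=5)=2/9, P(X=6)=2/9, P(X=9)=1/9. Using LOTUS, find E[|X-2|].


E[|X-2|] = sum(g(x)*P(x))
= 1*4/9 + 3*2/9 + 4*2/9 + 7*1/9
= 25/9

25/9


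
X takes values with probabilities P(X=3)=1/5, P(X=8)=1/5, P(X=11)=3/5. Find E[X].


E[X] = sum(x * P(x))
= 3*1/5 + 8*1/5 + 11*3/5
= 44/5

44/5


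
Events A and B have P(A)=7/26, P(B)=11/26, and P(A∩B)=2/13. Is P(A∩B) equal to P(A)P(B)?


P(A)*P(B) = 7/26*11/26 = 77/676
P(A∩B) = 2/13 != 77/676, so not independent

No, A and B are not independent


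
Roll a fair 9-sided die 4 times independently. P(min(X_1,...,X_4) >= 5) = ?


P(min >= 5) = P(all X_i >= 5) = (P(X_1 >= 5))^4
= (5/9)^4 = 625/6561

625/6561


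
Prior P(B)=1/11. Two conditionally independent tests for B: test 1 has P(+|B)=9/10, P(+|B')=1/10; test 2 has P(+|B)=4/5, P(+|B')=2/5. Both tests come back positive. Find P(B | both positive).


After test 1: P(+) = 9/10*1/11 + 1/10*10/11 = 19/110
P(B|+) = (9/110)/(19/110) = 9/19
After test 2 (use post1 as new prior): P(+) = 4/5*9/19 + 2/5*10/19 = 56/95
P(B|+,+) = (36/95)/(56/95) = 9/14

9/14


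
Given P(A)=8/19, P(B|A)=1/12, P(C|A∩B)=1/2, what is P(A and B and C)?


P(A∩B∩C) = P(A) * P(B|A) * P(C|A∩B)
= 8/19 * 1/12 * 1/2
= 2/57 * 1/2 = 1/57

1/57


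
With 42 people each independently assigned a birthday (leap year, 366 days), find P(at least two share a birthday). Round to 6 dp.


P(all different) = prod((366-i)/366 for i=0..41) = 0.086572
P(at least one match) = 1 - 0.086572 = 0.913428

0.913428


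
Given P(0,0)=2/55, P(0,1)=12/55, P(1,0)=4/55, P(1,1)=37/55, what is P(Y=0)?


P(Y=0) = P(0,0)+P(1,0) = 2/55 + 4/55 = 6/55

6/55


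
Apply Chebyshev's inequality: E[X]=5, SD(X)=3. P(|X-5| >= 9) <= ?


k = 9/3 = 3
Chebyshev: P(|X-mu| >= k*sigma) <= 1/k^2 = 1/3^2 = 1/9

1/9


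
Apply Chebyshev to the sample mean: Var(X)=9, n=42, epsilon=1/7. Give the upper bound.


Var(Xbar) = Var(X)/n = 9/42
Chebyshev: P(|Xbar-mu| >= 1/7) <= Var(Xbar)/(1/7)^2 = (3/14)/(1/49) = 21/2
Bound exceeds 1, so trivial bound: 1

1


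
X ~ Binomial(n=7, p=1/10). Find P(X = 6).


P(X=6) = C(7,6) * p^6 * (1-p)^1
= 7 * 1/1000000 * 9/10
= 63/10000000

63/10000000


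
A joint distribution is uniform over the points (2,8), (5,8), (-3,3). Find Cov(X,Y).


E[X]=4/3, E[Y]=19/3, E[XY]=47/3
Cov(X,Y) = E[XY] - E[X]E[Y] = 47/3 - 4/3*19/3 = 65/9

65/9


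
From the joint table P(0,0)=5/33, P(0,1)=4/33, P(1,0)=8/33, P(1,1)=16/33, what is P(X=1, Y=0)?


Read from table: P(X=1, Y=0) = 8/33

8/33


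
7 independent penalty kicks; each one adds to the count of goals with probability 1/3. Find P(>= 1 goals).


P(at least one) = 1 - P(none)
P(none) = (1 - 1/3)^7 = (2/3)^7 = 128/2187
P(at least one) = 1 - 128/2187 = 2059/2187

2059/2187


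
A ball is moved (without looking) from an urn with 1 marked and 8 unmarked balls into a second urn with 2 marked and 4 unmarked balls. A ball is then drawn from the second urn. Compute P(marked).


P(transfer marked) = 1/9; P(transfer unmarked) = 8/9
If marked transferred: Urn II has 3 marked of 7, so P(marked|marked moved) = 3/7
If unmarked transferred: Urn II has 2 marked of 7, so P(marked|unmarked moved) = 2/7
By total probability: P(marked) = 1/9*3/7 + 8/9*2/7 = 19/63

19/63


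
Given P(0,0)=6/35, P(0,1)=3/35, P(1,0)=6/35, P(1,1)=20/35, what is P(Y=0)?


P(Y=0) = P(0,0)+P(1,0) = 6/35 + 6/35 = 12/35

12/35


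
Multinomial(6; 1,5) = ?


6! = 720
Denominator: 1!=1 * 5!=120
Coefficient = 720 / 120 = 6

6


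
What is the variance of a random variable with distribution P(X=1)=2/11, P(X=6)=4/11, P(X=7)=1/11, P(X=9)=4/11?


E[X] = 69/11, E[X^2] = 519/11
Var(X) = E[X^2] - (E[X])^2 = 519/11 - (69/11)^2 = 948/121

948/121


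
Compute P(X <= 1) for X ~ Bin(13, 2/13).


P(X<=1) = P(X=0) + P(X=1)
= 34522712143931/302875106592253 + 6276856753442/23298085122481
= 116121849938677/302875106592253

116121849938677/302875106592253


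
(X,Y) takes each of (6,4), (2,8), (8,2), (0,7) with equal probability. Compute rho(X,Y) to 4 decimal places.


Cov(X,Y) = -7.0000, Var(X) = 10.0000, Var(Y) = 5.6875
rho = Cov/(sqrt(VarX)*sqrt(VarY)) = -0.9282

-0.9282


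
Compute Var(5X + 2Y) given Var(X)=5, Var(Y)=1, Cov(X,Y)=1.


Var(5X + 2Y) = 5^2*Var(X) + 2^2*Var(Y) + 2*5*2*Cov(X,Y)
= 25*5 + 4*1 + 20*1
= 125 + 4 + 20 = 149

149


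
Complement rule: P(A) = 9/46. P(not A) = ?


P(A') = 1 - P(A) = 1 - 9/46 = 37/46

37/46


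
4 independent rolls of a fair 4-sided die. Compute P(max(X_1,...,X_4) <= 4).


P(max <= 4) = P(all X_i <= 4) = (P(X_1 <= 4))^4
= (4/4)^4 = 1^4 = 1

1


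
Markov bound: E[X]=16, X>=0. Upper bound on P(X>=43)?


Markov: P(X >= a) <= E[X]/a
P(X >= 43) <= 16/43

16/43


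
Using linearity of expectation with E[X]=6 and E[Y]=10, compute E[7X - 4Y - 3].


E[7X - 4Y - 3] = 7*E[X] - 4*E[Y] - 3
= (7)*(6) + (-4)*(10) + (-3)
= 42 - 40 - 3 = -1

-1


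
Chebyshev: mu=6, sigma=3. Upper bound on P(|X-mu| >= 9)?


k = 9/3 = 3
Chebyshev: P(|X-mu| >= k*sigma) <= 1/k^2 = 1/3^2 = 1/9

1/9


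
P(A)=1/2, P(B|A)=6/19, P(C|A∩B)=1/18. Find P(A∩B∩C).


P(A∩B∩C) = P(A) * P(B|A) * P(C|A∩B)
= 1/2 * 6/19 * 1/18
= 3/19 * 1/18 = 1/114

1/114


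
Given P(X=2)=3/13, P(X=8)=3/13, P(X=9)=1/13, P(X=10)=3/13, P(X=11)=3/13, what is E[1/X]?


E[1/X] = sum(g(x)*P(x))
= 1/2*3/13 + 1/8*3/13 + 1/9*1/13 + 1/10*3/13 + 1/11*3/13
= 10133/51480

10133/51480


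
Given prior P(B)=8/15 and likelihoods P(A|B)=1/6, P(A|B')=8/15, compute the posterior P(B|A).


P(A) = P(A|B)P(B) + P(A|B')P(B') = 1/6*8/15 + 8/15*7/15 = 76/225
P(B|A) = P(A|B)P(B)/P(A) = (4/45)/(76/225) = 5/19

5/19


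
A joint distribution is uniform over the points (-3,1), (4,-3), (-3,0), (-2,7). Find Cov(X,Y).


E[X]=-1, E[Y]=5/4, E[XY]=-29/4
Cov(X,Y) = E[XY] - E[X]E[Y] = -29/4 + 1*5/4 = -6

-6


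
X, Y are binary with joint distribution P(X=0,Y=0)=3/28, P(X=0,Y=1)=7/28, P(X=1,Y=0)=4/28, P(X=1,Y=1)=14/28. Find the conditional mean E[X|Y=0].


P(Y=0) = 7/28
E[X|Y=0] = (0*3 + 1*4)/7 = 4/7

4/7


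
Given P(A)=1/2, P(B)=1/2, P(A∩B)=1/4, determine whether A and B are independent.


P(A)*P(B) = 1/2*1/2 = 1/4
P(A∩B) = 1/4, which equals P(A)P(B), so independent

Yes, A and B are independent


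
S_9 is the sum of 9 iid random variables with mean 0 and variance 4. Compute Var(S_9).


By independence, Var(S_n) = n*Var(X_1) = 9*4 = 36

36


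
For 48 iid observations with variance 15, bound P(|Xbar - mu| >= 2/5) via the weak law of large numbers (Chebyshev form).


Var(Xbar) = Var(X)/n = 15/48
Chebyshev: P(|Xbar-mu| >= 2/5) <= Var(Xbar)/(2/5)^2 = (5/16)/(4/25) = 125/64
Bound exceeds 1, so trivial bound: 1

1


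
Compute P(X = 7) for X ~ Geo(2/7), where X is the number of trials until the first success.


P(X=7) = (1-p)^6 * p = (5/7)^6 * 2/7
= 15625/117649 * 2/7 = 31250/823543

31250/823543


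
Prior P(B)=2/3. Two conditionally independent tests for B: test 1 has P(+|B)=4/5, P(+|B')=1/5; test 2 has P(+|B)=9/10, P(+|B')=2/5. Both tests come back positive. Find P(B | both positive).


After test 1: P(+) = 4/5*2/3 + 1/5*1/3 = 3/5
P(B|+) = (8/15)/(3/5) = 8/9
After test 2 (use post1 as new prior): P(+) = 9/10*8/9 + 2/5*1/9 = 38/45
P(B|+,+) = (4/5)/(38/45) = 18/19

18/19


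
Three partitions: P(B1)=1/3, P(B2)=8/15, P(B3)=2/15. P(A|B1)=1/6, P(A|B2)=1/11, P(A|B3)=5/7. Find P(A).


P(A) = P(A|B1)P(B1) + P(A|B2)P(B2) + P(A|B3)P(B3)
= 1/6*1/3 + 1/11*8/15 + 5/7*2/15
= 1/18 + 8/165 + 2/21 = 1381/6930

1381/6930


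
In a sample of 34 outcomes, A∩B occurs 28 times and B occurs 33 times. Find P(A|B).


P(A|B) = P(A∩B)/P(B) = (28/34)/(33/34) = 28/33

28/33


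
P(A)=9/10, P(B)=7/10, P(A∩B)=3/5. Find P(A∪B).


P(A∪B) = P(A) + P(B) - P(A∩B)
= 9/10 + 7/10 - 3/5 = 1

1


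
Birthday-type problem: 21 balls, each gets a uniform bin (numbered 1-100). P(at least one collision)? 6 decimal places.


P(all different) = prod((100-i)/100 for i=0..20) = 0.104320
P(at least one match) = 1 - 0.104320 = 0.895680

0.895680


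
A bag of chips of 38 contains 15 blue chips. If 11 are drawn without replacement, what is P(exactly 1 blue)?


P(X=1) = C(15,1)*C(23,10) / C(38,11)
= 15*1144066 / 1203322288
= 17160990/1203322288 = 3795/266104

3795/266104


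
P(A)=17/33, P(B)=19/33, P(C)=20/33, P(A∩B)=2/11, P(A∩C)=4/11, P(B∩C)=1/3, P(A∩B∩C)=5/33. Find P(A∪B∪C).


P(A∪B∪C) = P(A)+P(B)+P(C) - P(AB)-P(AC)-P(BC) + P(ABC)
= 17/33+19/33+20/33 - 2/11-4/11-1/3 + 5/33
= 32/33

32/33


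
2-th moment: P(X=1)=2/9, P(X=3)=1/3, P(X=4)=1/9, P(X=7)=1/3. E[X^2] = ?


E[X^2] = sum(x^2 * P(x))
= 1*2/9 + 9*1/3 + 16*1/9 + 49*1/3
= 64/3

64/3


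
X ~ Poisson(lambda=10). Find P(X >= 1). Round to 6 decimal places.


P(X>=1) = 1 - P(X<=0) = 1 - (e^(-10)*10^0/0!)
≈ 1 - 0.0000453999 = 0.9999546001
≈ 0.999955

0.999955


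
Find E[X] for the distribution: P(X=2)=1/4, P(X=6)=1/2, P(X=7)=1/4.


E[X] = sum(x * P(x))
= 2*1/4 + 6*1/2 + 7*1/4
= 21/4

21/4


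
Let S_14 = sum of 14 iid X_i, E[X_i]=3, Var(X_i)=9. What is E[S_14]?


E[S_n] = n*E[X_1] = 14*3 = 42

42


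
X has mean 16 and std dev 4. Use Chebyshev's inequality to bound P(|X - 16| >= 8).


k = 8/4 = 2
Chebyshev: P(|X-mu| >= k*sigma) <= 1/k^2 = 1/2^2 = 1/4

1/4


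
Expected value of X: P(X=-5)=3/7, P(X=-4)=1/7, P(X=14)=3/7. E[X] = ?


E[X] = sum(x * P(x))
= -5*3/7 - 4*1/7 + 14*3/7
= 23/7

23/7


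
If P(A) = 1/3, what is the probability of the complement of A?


P(A') = 1 - P(A) = 1 - 1/3 = 2/3

2/3


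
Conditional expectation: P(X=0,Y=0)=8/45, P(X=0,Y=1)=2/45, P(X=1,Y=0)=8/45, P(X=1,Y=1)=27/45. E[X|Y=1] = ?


P(Y=1) = 29/45
E[X|Y=1] = (0*2 + 1*27)/29 = 27/29

27/29


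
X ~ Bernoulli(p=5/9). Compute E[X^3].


For Bernoulli: X in {0,1}
E[X^3] = 0^3*(1-5/9) + 1^3*5/9 = 5/9

5/9


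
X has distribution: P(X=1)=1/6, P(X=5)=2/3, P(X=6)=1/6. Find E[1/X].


E[1/X] = sum(g(x)*P(x))
= 1*1/6 + 1/5*2/3 + 1/6*1/6
= 59/180

59/180


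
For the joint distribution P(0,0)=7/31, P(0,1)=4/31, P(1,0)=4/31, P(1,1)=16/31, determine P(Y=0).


P(Y=0) = P(0,0)+P(1,0) = 7/31 + 4/31 = 11/31

11/31


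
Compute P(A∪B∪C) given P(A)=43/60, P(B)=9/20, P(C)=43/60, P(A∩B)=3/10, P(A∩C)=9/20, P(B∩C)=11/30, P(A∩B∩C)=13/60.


P(A∪B∪C) = P(A)+P(B)+P(C) - P(AB)-P(AC)-P(BC) + P(ABC)
= 43/60+9/20+43/60 - 3/10-9/20-11/30 + 13/60
= 59/60

59/60


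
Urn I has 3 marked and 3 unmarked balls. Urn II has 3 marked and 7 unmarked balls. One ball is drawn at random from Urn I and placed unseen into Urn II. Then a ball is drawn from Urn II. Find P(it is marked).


P(transfer marked) = 3/6 = 1/2; P(transfer unmarked) = 1/2
If marked transferred: Urn II has 4 marked of 11, so P(marked|marked moved) = 4/11
If unmarked transferred: Urn II has 3 marked of 11, so P(marked|unmarked moved) = 3/11
By total probability: P(marked) = 1/2*4/11 + 1/2*3/11 = 7/22

7/22


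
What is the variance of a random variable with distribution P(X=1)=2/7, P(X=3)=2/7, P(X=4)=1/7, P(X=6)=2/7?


E[X] = 24/7, E[X^2] = 108/7
Var(X) = E[X^2] - (E[X])^2 = 108/7 - (24/7)^2 = 180/49

180/49


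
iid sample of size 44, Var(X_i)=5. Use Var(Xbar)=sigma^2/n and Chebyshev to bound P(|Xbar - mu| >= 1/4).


Var(Xbar) = Var(X)/n = 5/44
Chebyshev: P(|Xbar-mu| >= 1/4) <= Var(Xbar)/(1/4)^2 = (5/44)/(1/16) = 20/11
Bound exceeds 1, so trivial bound: 1

1


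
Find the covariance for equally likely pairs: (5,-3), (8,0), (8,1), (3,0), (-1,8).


E[X]=23/5, E[Y]=6/5, E[XY]=-3
Cov(X,Y) = E[XY] - E[X]E[Y] = -3 - 23/5*6/5 = -213/25

-213/25


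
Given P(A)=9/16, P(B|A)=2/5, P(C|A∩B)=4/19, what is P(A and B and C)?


P(A∩B∩C) = P(A) * P(B|A) * P(C|A∩B)
= 9/16 * 2/5 * 4/19
= 9/40 * 4/19 = 9/190

9/190


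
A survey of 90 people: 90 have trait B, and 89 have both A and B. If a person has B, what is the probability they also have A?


P(A|B) = P(A∩B)/P(B) = (89/90)/(90/90) = 89/90

89/90


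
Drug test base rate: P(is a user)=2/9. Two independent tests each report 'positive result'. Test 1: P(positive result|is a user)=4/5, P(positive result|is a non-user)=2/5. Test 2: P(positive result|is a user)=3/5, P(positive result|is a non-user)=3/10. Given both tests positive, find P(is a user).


After test 1: P(+) = 4/5*2/9 + 2/5*7/9 = 22/45
P(B|+) = (8/45)/(22/45) = 4/11
After test 2 (use post1 as new prior): P(+) = 3/5*4/11 + 3/10*7/11 = 9/22
P(B|+,+) = (12/55)/(9/22) = 8/15

8/15


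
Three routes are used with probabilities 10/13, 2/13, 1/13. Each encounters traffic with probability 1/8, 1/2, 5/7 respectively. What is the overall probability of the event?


P(A) = P(A|B1)P(B1) + P(A|B2)P(B2) + P(A|B3)P(B3)
= 1/8*10/13 + 1/2*2/13 + 5/7*1/13
= 5/52 + 1/13 + 5/91 = 83/364

83/364


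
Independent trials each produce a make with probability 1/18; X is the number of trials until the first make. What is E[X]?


For geometric (trials until first success), E[X] = 1/p = 1/(1/18) = 18

18


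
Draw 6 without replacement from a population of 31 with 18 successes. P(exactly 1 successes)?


P(X=1) = C(18,1)*C(13,5) / C(31,6)
= 18*1287 / 736281
= 23166/736281 = 198/6293

198/6293


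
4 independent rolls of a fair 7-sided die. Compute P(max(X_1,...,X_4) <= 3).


P(max <= 3) = P(all X_i <= 3) = (P(X_1 <= 3))^4
= (3/7)^4 = 81/2401

81/2401


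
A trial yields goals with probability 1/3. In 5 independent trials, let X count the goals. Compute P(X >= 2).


P(X>=2) = P(X=2) + P(X=3) + P(X=4) + P(X=5)
= 80/243 + 40/243 + 10/243 + 1/243
= 131/243

131/243


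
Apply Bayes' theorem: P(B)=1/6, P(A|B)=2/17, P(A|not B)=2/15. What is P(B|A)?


P(A) = P(A|B)P(B) + P(A|B')P(B') = 2/17*1/6 + 2/15*5/6 = 20/153
P(B|A) = P(A|B)P(B)/P(A) = (1/51)/(20/153) = 3/20

3/20


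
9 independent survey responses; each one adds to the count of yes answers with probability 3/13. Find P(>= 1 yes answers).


P(at least one) = 1 - P(none)
P(none) = (1 - 3/13)^9 = (10/13)^9 = 1000000000/10604499373
P(at least one) = 1 - 1000000000/10604499373 = 9604499373/10604499373

9604499373/10604499373


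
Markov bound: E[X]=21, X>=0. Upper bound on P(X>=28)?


Markov: P(X >= a) <= E[X]/a
P(X >= 28) <= 21/28 = 3/4

3/4


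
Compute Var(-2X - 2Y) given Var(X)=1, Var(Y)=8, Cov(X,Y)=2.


Var(-2X - 2Y) = (-2)^2*Var(X) + (-2)^2*Var(Y) + 2*(-2)*(-2)*Cov(X,Y)
= 4*1 + 4*8 + 8*2
= 4 + 32 + 16 = 52

52


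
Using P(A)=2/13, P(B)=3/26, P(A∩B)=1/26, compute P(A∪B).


P(A∪B) = P(A) + P(B) - P(A∩B)
= 2/13 + 3/26 - 1/26 = 3/13

3/13


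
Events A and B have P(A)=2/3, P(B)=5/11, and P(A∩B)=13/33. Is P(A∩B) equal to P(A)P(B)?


P(A)*P(B) = 2/3*5/11 = 10/33
P(A∩B) = 13/33 != 10/33, so not independent

No, A and B are not independent


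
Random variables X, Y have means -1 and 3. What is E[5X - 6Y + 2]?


E[5X - 6Y + 2] = 5*E[X] - 6*E[Y] + 2
= (5)*(-1) + (-6)*(3) + (2)
= -5 - 18 + 2 = -21

-21


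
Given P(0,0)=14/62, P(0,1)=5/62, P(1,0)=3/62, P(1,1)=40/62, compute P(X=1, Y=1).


Read from table: P(X=1, Y=1) = 40/62 = 20/31

20/31


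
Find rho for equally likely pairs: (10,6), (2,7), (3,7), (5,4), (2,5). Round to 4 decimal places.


Cov(X,Y) = -0.5200, Var(X) = 9.0400, Var(Y) = 1.3600
rho = Cov/(sqrt(VarX)*sqrt(VarY)) = -0.1483

-0.1483


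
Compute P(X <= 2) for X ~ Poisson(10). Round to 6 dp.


P(X<=2) = e^(-10)*10^0/0! + e^(-10)*10^1/1! + e^(-10)*10^2/2!
≈ 0.0000453999 + 0.0004539993 + 0.0022699965
= 0.0027693957
≈ 0.002769

0.002769


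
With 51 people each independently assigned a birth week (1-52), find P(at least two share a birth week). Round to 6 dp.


P(all different) = prod((52-i)/52 for i=0..50) = 0.000000
P(at least one match) = 1 - 0.000000 = 1.000000

1.000000


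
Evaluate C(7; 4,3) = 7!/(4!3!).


7! = 5040
Denominator: 4!=24 * 3!=6
Coefficient = 5040 / 144 = 35

35


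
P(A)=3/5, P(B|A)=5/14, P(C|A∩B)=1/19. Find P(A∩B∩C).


P(A∩B∩C) = P(A) * P(B|A) * P(C|A∩B)
= 3/5 * 5/14 * 1/19
= 3/14 * 1/19 = 3/266

3/266


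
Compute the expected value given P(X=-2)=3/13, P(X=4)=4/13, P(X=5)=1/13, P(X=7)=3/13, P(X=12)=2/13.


E[X] = sum(x * P(x))
= -2*3/13 + 4*4/13 + 5*1/13 + 7*3/13 + 12*2/13
= 60/13

60/13


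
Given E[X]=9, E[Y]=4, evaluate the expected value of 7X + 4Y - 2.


E[7X + 4Y - 2] = 7*E[X] + 4*E[Y] - 2
= (7)*(9) + (4)*(4) + (-2)
= 63 + 16 - 2 = 77

77


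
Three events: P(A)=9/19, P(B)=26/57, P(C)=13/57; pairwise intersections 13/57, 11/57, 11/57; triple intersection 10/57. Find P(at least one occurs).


P(A∪B∪C) = P(A)+P(B)+P(C) - P(AB)-P(AC)-P(BC) + P(ABC)
= 9/19+26/57+13/57 - 13/57-11/57-11/57 + 10/57
= 41/57

41/57


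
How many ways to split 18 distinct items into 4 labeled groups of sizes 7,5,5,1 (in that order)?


18! = 6402373705728000
Denominator: 7!=5040 * 5!=120 * 5!=120 * 1!=1
Coefficient = 6402373705728000 / 72576000 = 88216128

88216128


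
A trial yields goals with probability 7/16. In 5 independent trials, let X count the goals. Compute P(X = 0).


P(X=0) = C(5,0) * p^0 * (1-p)^5
= 1 * 1 * 59049/1048576
= 59049/1048576

59049/1048576


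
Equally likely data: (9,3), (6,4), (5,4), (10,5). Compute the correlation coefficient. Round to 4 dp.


Cov(X,Y) = 0.2500, Var(X) = 4.2500, Var(Y) = 0.5000
rho = Cov/(sqrt(VarX)*sqrt(VarY)) = 0.1715

0.1715


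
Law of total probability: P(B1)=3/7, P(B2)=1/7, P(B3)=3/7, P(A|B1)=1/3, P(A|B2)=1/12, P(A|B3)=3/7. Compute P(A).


P(A) = P(A|B1)P(B1) + P(A|B2)P(B2) + P(A|B3)P(B3)
= 1/3*3/7 + 1/12*1/7 + 3/7*3/7
= 1/7 + 1/84 + 9/49 = 199/588

199/588


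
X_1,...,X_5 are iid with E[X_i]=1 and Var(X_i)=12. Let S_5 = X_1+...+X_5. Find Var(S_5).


By independence, Var(S_n) = n*Var(X_1) = 5*12 = 60

60


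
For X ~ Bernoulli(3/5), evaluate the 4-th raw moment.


For Bernoulli: X in {0,1}
E[X^4] = 0^4*(1-3/5) + 1^4*3/5 = 3/5

3/5


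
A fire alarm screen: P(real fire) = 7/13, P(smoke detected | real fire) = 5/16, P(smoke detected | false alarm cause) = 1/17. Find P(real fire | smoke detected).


P(A) = P(A|B)P(B) + P(A|B')P(B') = 5/16*7/13 + 1/17*6/13 = 691/3536
P(B|A) = P(A|B)P(B)/P(A) = (35/208)/(691/3536) = 595/691

595/691


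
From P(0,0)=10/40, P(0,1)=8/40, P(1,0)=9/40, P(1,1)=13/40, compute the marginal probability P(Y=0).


P(Y=0) = P(0,0)+P(1,0) = 10/40 + 9/40 = 19/40

19/40


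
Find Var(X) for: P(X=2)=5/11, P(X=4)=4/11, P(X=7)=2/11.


E[X] = 40/11, E[X^2] = 182/11
Var(X) = E[X^2] - (E[X])^2 = 182/11 - (40/11)^2 = 402/121

402/121


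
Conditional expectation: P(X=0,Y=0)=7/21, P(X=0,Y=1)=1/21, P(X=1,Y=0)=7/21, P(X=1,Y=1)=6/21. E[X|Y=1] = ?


P(Y=1) = 7/21
E[X|Y=1] = (0*1 + 1*6)/7 = 6/7

6/7


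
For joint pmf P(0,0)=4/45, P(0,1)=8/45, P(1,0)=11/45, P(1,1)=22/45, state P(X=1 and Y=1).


Read from table: P(X=1, Y=1) = 22/45

22/45


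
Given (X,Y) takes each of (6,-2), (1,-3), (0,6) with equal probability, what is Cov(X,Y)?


E[X]=7/3, E[Y]=1/3, E[XY]=-5
Cov(X,Y) = E[XY] - E[X]E[Y] = -5 - 7/3*1/3 = -52/9

-52/9


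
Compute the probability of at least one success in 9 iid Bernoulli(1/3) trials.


P(at least one) = 1 - P(none)
P(none) = (1 - 1/3)^9 = (2/3)^9 = 512/19683
P(at least one) = 1 - 512/19683 = 19171/19683

19171/19683


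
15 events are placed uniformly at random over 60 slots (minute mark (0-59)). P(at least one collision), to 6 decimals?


P(all different) = prod((60-i)/60 for i=0..14) = 0.147943
P(at least one match) = 1 - 0.147943 = 0.852057

0.852057


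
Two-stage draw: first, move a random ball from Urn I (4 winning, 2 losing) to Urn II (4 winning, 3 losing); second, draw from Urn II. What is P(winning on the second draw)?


P(transfer winning) = 4/6 = 2/3; P(transfer losing) = 1/3
If winning transferred: Urn II has 5 winning of 8, so P(winning|winning moved) = 5/8
If losing transferred: Urn II has 4 winning of 8, so P(winning|losing moved) = 1/2
By total probability: P(winning) = 2/3*5/8 + 1/3*1/2 = 7/12

7/12


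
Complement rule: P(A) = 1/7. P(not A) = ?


P(A') = 1 - P(A) = 1 - 1/7 = 6/7

6/7


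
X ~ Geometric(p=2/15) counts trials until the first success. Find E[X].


For geometric (trials until first success), E[X] = 1/p = 1/(2/15) = 15/2

15/2


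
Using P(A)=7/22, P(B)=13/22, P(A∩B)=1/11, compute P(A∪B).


P(A∪B) = P(A) + P(B) - P(A∩B)
= 7/22 + 13/22 - 1/11 = 9/11

9/11


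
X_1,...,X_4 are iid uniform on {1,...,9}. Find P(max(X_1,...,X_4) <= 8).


P(max <= 8) = P(all X_i <= 8) = (P(X_1 <= 8))^4
= (8/9)^4 = 4096/6561

4096/6561


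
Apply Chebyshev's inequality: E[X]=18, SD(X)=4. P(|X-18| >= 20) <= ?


k = 20/4 = 5
Chebyshev: P(|X-mu| >= k*sigma) <= 1/k^2 = 1/5^2 = 1/25

1/25


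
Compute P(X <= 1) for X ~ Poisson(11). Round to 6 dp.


P(X<=1) = e^(-11)*11^0/0! + e^(-11)*11^1/1!
≈ 0.0000167017 + 0.0001837187
= 0.0002004204
≈ 0.000200

0.000200


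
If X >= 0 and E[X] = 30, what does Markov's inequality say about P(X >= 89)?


Markov: P(X >= a) <= E[X]/a
P(X >= 89) <= 30/89

30/89


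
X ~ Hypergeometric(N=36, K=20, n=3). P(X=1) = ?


P(X=1) = C(20,1)*C(16,2) / C(36,3)
= 20*120 / 7140
= 2400/7140 = 40/119

40/119


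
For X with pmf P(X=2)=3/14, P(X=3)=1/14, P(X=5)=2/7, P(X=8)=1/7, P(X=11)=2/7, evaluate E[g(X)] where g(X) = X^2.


E[X^2] = sum(g(x)*P(x))
= 4*3/14 + 9*1/14 + 25*2/7 + 64*1/7 + 121*2/7
= 733/14

733/14


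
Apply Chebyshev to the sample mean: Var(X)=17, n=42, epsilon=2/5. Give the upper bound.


Var(Xbar) = Var(X)/n = 17/42
Chebyshev: P(|Xbar-mu| >= 2/5) <= Var(Xbar)/(2/5)^2 = (17/42)/(4/25) = 425/168
Bound exceeds 1, so trivial bound: 1

1


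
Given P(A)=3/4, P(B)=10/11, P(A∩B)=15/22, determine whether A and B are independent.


P(A)*P(B) = 3/4*10/11 = 15/22
P(A∩B) = 15/22, which equals P(A)P(B), so independent

Yes, A and B are independent


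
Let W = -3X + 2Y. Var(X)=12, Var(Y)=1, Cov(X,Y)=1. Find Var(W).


Var(-3X + 2Y) = (-3)^2*Var(X) + 2^2*Var(Y) + 2*(-3)*2*Cov(X,Y)
= 9*12 + 4*1 - 12*1
= 108 + 4 - 12 = 100

100


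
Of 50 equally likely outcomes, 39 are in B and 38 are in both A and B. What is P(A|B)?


P(A|B) = P(A∩B)/P(B) = (38/50)/(39/50) = 38/39

38/39


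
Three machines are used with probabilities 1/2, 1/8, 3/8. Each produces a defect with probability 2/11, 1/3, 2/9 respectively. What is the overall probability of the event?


P(A) = P(A|B1)P(B1) + P(A|B2)P(B2) + P(A|B3)P(B3)
= 2/11*1/2 + 1/3*1/8 + 2/9*3/8
= 1/11 + 1/24 + 1/12 = 19/88

19/88


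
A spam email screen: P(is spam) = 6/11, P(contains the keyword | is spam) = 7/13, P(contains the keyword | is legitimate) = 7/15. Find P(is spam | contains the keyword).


P(A) = P(A|B)P(B) + P(A|B')P(B') = 7/13*6/11 + 7/15*5/11 = 217/429
P(B|A) = P(A|B)P(B)/P(A) = (42/143)/(217/429) = 18/31

18/31


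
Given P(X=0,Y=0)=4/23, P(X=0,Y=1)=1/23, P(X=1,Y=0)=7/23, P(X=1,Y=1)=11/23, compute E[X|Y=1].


P(Y=1) = 12/23
E[X|Y=1] = (0*1 + 1*11)/12 = 11/12

11/12


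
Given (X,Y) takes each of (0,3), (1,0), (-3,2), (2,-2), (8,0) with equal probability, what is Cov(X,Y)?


E[X]=8/5, E[Y]=3/5, E[XY]=-2
Cov(X,Y) = E[XY] - E[X]E[Y] = -2 - 8/5*3/5 = -74/25

-74/25


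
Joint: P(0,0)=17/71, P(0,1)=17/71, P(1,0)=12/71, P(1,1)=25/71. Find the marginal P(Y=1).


P(Y=1) = P(0,1)+P(1,1) = 17/71 + 25/71 = 42/71

42/71


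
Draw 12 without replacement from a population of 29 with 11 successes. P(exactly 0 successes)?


P(X=0) = C(11,0)*C(18,12) / C(29,12)
= 1*18564 / 51895935
= 18564/51895935 = 68/190095

68/190095


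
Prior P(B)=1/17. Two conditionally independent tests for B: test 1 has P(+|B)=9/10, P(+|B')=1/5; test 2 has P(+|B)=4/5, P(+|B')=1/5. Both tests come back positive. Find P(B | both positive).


After test 1: P(+) = 9/10*1/17 + 1/5*16/17 = 41/170
P(B|+) = (9/170)/(41/170) = 9/41
After test 2 (use post1 as new prior): P(+) = 4/5*9/41 + 1/5*32/41 = 68/205
P(B|+,+) = (36/205)/(68/205) = 9/17

9/17


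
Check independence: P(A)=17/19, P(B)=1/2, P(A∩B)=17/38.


P(A)*P(B) = 17/19*1/2 = 17/38
P(A∩B) = 17/38, which equals P(A)P(B), so independent

Yes, A and B are independent


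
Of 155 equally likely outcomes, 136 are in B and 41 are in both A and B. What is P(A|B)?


P(A|B) = P(A∩B)/P(B) = (41/155)/(136/155) = 41/136

41/136


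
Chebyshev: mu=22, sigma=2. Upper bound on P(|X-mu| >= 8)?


k = 8/2 = 4
Chebyshev: P(|X-mu| >= k*sigma) <= 1/k^2 = 1/4^2 = 1/16

1/16


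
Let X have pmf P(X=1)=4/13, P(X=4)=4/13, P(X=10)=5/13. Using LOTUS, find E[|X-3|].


E[|X-3|] = sum(g(x)*P(x))
= 2*4/13 + 1*4/13 + 7*5/13
= 47/13

47/13


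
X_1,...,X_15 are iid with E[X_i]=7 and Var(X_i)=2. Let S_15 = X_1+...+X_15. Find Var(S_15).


By independence, Var(S_n) = n*Var(X_1) = 15*2 = 30

30


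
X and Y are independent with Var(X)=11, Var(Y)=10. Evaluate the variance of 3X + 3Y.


Independence => Cov(X,Y)=0
Var(3X + 3Y) = 3^2*Var(X) + 3^2*Var(Y)
= 9*11 + 9*10 = 189

189


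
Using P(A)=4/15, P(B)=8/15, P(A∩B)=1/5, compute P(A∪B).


P(A∪B) = P(A) + P(B) - P(A∩B)
= 4/15 + 8/15 - 1/5 = 3/5

3/5


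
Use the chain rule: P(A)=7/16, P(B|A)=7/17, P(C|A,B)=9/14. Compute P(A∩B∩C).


P(A∩B∩C) = P(A) * P(B|A) * P(C|A∩B)
= 7/16 * 7/17 * 9/14
= 49/272 * 9/14 = 63/544

63/544


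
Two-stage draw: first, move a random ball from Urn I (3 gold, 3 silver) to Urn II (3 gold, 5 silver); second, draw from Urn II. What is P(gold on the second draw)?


P(transfer gold) = 3/6 = 1/2; P(transfer silver) = 1/2
If gold transferred: Urn II has 4 gold of 9, so P(gold|gold moved) = 4/9
If silver transferred: Urn II has 3 gold of 9, so P(gold|silver moved) = 1/3
By total probability: P(gold) = 1/2*4/9 + 1/2*1/3 = 7/18

7/18


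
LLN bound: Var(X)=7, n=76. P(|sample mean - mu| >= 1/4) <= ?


Var(Xbar) = Var(X)/n = 7/76
Chebyshev: P(|Xbar-mu| >= 1/4) <= Var(Xbar)/(1/4)^2 = (7/76)/(1/16) = 28/19
Bound exceeds 1, so trivial bound: 1

1


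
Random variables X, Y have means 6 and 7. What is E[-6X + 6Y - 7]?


E[-6X + 6Y - 7] = -6*E[X] + 6*E[Y] - 7
= (-6)*(6) + (6)*(7) + (-7)
= -36 + 42 - 7 = -1

-1


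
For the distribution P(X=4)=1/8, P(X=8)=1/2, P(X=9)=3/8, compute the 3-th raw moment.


E[X^3] = sum(x^3 * P(x))
= 64*1/8 + 512*1/2 + 729*3/8
= 4299/8

4299/8


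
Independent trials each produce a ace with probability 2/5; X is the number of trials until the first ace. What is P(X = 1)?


P(X=1) = (1-p)^0 * p = (3/5)^0 * 2/5
= 1 * 2/5 = 2/5

2/5


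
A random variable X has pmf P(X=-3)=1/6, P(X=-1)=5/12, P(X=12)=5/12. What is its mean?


E[X] = sum(x * P(x))
= -3*1/6 - 1*5/12 + 12*5/12
= 49/12

49/12


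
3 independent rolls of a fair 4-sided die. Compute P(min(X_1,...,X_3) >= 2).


P(min >= 2) = P(all X_i >= 2) = (P(X_1 >= 2))^3
= (3/4)^3 = 27/64

27/64


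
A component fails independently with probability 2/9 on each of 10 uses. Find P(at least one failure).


P(at least one) = 1 - P(none)
P(none) = (1 - 2/9)^10 = (7/9)^10 = 282475249/3486784401
P(at least one) = 1 - 282475249/3486784401 = 3204309152/3486784401

3204309152/3486784401


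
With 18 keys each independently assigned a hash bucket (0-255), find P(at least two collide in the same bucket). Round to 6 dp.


P(all different) = prod((256-i)/256 for i=0..17) = 0.542396
P(at least one match) = 1 - 0.542396 = 0.457604

0.457604


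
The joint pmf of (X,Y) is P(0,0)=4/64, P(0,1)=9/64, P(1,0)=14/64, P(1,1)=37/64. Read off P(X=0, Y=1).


Read from table: P(X=0, Y=1) = 9/64

9/64


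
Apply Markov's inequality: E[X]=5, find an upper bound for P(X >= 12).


Markov: P(X >= a) <= E[X]/a
P(X >= 12) <= 5/12

5/12


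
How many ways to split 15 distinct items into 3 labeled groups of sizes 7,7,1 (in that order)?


15! = 1307674368000
Denominator: 7!=5040 * 7!=5040 * 1!=1
Coefficient = 1307674368000 / 25401600 = 51480

51480


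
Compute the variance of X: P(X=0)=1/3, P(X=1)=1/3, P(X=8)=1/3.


E[X] = 3, E[X^2] = 65/3
Var(X) = E[X^2] - (E[X])^2 = 65/3 - (3)^2 = 38/3

38/3


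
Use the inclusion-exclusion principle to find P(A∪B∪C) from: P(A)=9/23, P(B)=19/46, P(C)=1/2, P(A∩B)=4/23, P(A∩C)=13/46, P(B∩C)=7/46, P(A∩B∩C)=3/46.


P(A∪B∪C) = P(A)+P(B)+P(C) - P(AB)-P(AC)-P(BC) + P(ABC)
= 9/23+19/46+1/2 - 4/23-13/46-7/46 + 3/46
= 35/46

35/46


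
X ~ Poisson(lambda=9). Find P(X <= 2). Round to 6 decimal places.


P(X<=2) = e^(-9)*9^0/0! + e^(-9)*9^1/1! + e^(-9)*9^2/2!
≈ 0.0001234098 + 0.0011106882 + 0.0049980971
= 0.0062321951
≈ 0.006232

0.006232


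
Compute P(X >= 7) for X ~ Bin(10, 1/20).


P(X>=7) = P(X=7) + P(X=8) + P(X=9) + P(X=10)
= 20577/256000000000 + 3249/2048000000000 + 19/1024000000000 + 1/10240000000000
= 209879/2560000000000

209879/2560000000000


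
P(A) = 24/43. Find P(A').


P(A') = 1 - P(A) = 1 - 24/43 = 19/43

19/43


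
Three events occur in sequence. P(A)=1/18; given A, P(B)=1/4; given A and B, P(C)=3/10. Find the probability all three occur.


P(A∩B∩C) = P(A) * P(B|A) * P(C|A∩B)
= 1/18 * 1/4 * 3/10
= 1/72 * 3/10 = 1/240

1/240


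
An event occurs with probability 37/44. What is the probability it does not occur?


P(A') = 1 - P(A) = 1 - 37/44 = 7/44

7/44


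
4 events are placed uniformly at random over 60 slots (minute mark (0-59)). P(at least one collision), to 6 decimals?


P(all different) = prod((60-i)/60 for i=0..3) = 0.903028
P(at least one match) = 1 - 0.903028 = 0.096972

0.096972


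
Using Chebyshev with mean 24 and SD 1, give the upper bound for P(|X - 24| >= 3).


k = 3/1 = 3
Chebyshev: P(|X-mu| >= k*sigma) <= 1/k^2 = 1/3^2 = 1/9

1/9


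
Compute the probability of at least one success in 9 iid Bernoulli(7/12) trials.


P(at least one) = 1 - P(none)
P(none) = (1 - 7/12)^9 = (5/12)^9 = 1953125/5159780352
P(at least one) = 1 - 1953125/5159780352 = 5157827227/5159780352

5157827227/5159780352


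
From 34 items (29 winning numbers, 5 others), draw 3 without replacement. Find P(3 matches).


P(X=3) = C(29,3)*C(5,0) / C(34,3)
= 3654*1 / 5984
= 3654/5984 = 1827/2992

1827/2992


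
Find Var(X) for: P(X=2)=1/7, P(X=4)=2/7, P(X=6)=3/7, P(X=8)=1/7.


E[X] = 36/7, E[X^2] = 208/7
Var(X) = E[X^2] - (E[X])^2 = 208/7 - (36/7)^2 = 160/49

160/49


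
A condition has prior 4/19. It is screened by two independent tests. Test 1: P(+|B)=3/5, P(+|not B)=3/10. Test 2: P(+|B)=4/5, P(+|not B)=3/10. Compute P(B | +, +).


After test 1: P(+) = 3/5*4/19 + 3/10*15/19 = 69/190
P(B|+) = (12/95)/(69/190) = 8/23
After test 2 (use post1 as new prior): P(+) = 4/5*8/23 + 3/10*15/23 = 109/230
P(B|+,+) = (32/115)/(109/230) = 64/109

64/109


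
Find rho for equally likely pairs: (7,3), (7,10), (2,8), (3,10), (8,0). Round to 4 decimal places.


Cov(X,Y) = -6.0800, Var(X) = 5.8400, Var(Y) = 16.1600
rho = Cov/(sqrt(VarX)*sqrt(VarY)) = -0.6259

-0.6259


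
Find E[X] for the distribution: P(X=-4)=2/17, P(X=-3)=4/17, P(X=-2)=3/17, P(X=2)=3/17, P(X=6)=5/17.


E[X] = sum(x * P(x))
= -4*2/17 - 3*4/17 - 2*3/17 + 2*3/17 + 6*5/17
= 10/17

10/17


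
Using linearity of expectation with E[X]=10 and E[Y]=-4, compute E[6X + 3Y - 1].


E[6X + 3Y - 1] = 6*E[X] + 3*E[Y] - 1
= (6)*(10) + (3)*(-4) + (-1)
= 60 - 12 - 1 = 47

47


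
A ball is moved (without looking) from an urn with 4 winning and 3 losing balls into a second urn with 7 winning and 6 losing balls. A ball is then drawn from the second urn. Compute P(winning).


P(transfer winning) = 4/7; P(transfer losing) = 3/7
If winning transferred: Urn II has 8 winning of 14, so P(winning|winning moved) = 4/7
If losing transferred: Urn II has 7 winning of 14, so P(winning|losing moved) = 1/2
By total probability: P(winning) = 4/7*4/7 + 3/7*1/2 = 53/98

53/98


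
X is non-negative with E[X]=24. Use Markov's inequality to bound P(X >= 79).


Markov: P(X >= a) <= E[X]/a
P(X >= 79) <= 24/79

24/79


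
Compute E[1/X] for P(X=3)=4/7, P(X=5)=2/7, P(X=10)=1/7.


E[1/X] = sum(g(x)*P(x))
= 1/3*4/7 + 1/5*2/7 + 1/10*1/7
= 11/42

11/42


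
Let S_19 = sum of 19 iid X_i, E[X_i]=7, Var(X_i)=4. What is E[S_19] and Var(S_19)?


E[S_n] = n*mu = 19*7 = 133
Var(S_n) = n*sigma^2 = 19*4 = 76

E[S_19]=133, Var(S_19)=76


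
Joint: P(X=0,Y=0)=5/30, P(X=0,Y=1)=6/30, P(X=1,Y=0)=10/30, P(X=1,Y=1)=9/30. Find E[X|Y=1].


P(Y=1) = 15/30
E[X|Y=1] = (0*6 + 1*9)/15 = 9/15 = 3/5

3/5


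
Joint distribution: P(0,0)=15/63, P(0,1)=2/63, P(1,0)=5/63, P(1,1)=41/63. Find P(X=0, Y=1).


Read from table: P(X=0, Y=1) = 2/63

2/63


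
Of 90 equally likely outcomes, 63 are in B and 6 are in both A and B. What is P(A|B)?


P(A|B) = P(A∩B)/P(B) = (6/90)/(63/90) = 6/63 = 2/21

2/21


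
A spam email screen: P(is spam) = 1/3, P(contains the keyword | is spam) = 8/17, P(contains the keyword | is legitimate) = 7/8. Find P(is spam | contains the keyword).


P(A) = P(A|B)P(B) + P(A|B')P(B') = 8/17*1/3 + 7/8*2/3 = 151/204
P(B|A) = P(A|B)P(B)/P(A) = (8/51)/(151/204) = 32/151

32/151


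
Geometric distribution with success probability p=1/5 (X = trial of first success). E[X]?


For geometric (trials until first success), E[X] = 1/p = 1/(1/5) = 5

5


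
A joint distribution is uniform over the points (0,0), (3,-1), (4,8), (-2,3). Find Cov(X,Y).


E[X]=5/4, E[Y]=5/2, E[XY]=23/4
Cov(X,Y) = E[XY] - E[X]E[Y] = 23/4 - 5/4*5/2 = 21/8

21/8


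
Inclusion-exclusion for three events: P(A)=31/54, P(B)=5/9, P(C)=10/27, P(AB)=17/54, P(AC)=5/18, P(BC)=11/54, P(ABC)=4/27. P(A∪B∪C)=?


P(A∪B∪C) = P(A)+P(B)+P(C) - P(AB)-P(AC)-P(BC) + P(ABC)
= 31/54+5/9+10/27 - 17/54-5/18-11/54 + 4/27
= 23/27

23/27


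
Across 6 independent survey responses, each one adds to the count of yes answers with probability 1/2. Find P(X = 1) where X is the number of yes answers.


P(X=1) = C(6,1) * p^1 * (1-p)^5
= 6 * 1/2 * 1/32
= 3/32

3/32


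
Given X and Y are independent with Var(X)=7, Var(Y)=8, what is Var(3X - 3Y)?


Independence => Cov(X,Y)=0
Var(3X - 3Y) = 3^2*Var(X) + (-3)^2*Var(Y)
= 9*7 + 9*8 = 135

135


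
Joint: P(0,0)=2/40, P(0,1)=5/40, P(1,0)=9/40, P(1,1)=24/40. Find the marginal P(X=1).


P(X=1) = P(1,0)+P(1,1) = 9/40 + 24/40 = 33/40

33/40


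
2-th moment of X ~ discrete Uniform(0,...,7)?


E[X^2] = (1/8) * sum(x^2 for x=0..7)
= 140/8 = 35/2

35/2


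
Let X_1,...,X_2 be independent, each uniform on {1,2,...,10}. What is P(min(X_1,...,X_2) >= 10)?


P(min >= 10) = P(all X_i >= 10) = (P(X_1 >= 10))^2
= (1/10)^2 = 1/100

1/100


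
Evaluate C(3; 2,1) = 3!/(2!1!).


3! = 6
Denominator: 2!=2 * 1!=1
Coefficient = 6 / 2 = 3

3


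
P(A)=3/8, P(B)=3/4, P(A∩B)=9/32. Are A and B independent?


P(A)*P(B) = 3/8*3/4 = 9/32
P(A∩B) = 9/32, which equals P(A)P(B), so independent

Yes, A and B are independent


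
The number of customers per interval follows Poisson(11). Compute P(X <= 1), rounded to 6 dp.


P(X<=1) = e^(-11)*11^0/0! + e^(-11)*11^1/1!
≈ 0.0000167017 + 0.0001837187
= 0.0002004204
≈ 0.000200

0.000200


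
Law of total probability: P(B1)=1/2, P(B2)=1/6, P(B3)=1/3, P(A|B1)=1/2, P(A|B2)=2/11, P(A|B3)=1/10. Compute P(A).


P(A) = P(A|B1)P(B1) + P(A|B2)P(B2) + P(A|B3)P(B3)
= 1/2*1/2 + 2/11*1/6 + 1/10*1/3
= 1/4 + 1/33 + 1/30 = 69/220

69/220


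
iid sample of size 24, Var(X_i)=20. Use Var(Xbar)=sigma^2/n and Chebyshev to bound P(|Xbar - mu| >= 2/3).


Var(Xbar) = Var(X)/n = 20/24
Chebyshev: P(|Xbar-mu| >= 2/3) <= Var(Xbar)/(2/3)^2 = (5/6)/(4/9) = 15/8
Bound exceeds 1, so trivial bound: 1

1


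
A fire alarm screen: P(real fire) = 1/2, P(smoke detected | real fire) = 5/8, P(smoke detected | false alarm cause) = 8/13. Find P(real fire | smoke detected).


P(A) = P(A|B)P(B) + P(A|B')P(B') = 5/8*1/2 + 8/13*1/2 = 129/208
P(B|A) = P(A|B)P(B)/P(A) = (5/16)/(129/208) = 65/129

65/129


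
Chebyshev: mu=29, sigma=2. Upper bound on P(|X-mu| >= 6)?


k = 6/2 = 3
Chebyshev: P(|X-mu| >= k*sigma) <= 1/k^2 = 1/3^2 = 1/9

1/9


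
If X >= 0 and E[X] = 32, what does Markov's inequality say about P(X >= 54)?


Markov: P(X >= a) <= E[X]/a
P(X >= 54) <= 32/54 = 16/27

16/27
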